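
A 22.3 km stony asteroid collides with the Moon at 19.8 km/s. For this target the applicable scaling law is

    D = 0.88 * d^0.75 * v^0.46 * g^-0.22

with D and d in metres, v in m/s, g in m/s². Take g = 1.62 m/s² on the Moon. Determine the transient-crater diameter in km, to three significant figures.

In SI units: d = 22300 m, v = 19800 m/s.
d^0.75 = 22300^0.75 = 1825
v^0.46 = 19800^0.46 = 94.73
g^-0.22 = 1.62^-0.22 = 0.8993
D = 0.88 × 1825 × 94.73 × 0.8993 = 1.368 × 10^5 m
   = 136.8 km

D ≈ 137 km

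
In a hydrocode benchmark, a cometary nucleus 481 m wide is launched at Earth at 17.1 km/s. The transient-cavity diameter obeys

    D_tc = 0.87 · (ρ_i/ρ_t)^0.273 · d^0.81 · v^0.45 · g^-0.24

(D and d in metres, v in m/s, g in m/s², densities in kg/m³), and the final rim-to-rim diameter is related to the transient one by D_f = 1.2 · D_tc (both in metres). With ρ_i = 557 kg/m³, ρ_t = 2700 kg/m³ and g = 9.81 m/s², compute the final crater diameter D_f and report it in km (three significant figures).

D_f ≈ 4.69 km

v = 17100 m/s.
(ρ_i/ρ_t)^0.273 = (557/2700)^0.273 = 0.6499
d^0.81 = 481^0.81 = 148.8
v^0.45 = 17100^0.45 = 80.32
g^-0.24 = 9.81^-0.24 = 0.5781
D_tc = 0.87 × 0.6499 × 148.8 × 80.32 × 0.5781 = 3907 m
D_f = 1.2 × 3907 = 4688 m
     = 4.688 km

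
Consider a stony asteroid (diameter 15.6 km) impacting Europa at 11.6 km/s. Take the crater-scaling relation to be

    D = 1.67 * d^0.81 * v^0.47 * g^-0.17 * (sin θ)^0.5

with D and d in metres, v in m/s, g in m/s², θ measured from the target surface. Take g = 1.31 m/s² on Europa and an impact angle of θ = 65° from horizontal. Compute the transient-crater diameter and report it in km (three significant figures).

In SI units: d = 15600 m, v = 11600 m/s.
d^0.81 = 15600^0.81 = 2491
v^0.47 = 11600^0.47 = 81.34
g^-0.17 = 1.31^-0.17 = 0.9551
(sin 65°)^0.5 = 0.9063^0.5 = 0.9520
D = 1.67 × 2491 × 81.34 × 0.9551 × 0.9520 = 3.077 × 10^5 m
   = 307.7 km

D ≈ 308 km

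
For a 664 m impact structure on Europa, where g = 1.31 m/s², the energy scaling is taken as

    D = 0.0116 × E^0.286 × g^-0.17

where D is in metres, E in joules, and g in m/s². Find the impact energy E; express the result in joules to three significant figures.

Rearranging: E = [D / (0.0116 · g^-0.17)]^(1/0.286).
g^-0.17 = 1.31^-0.17 = 0.9551
D / (0.0116 × 0.9551) = 664 / (0.01108) = 5.993 × 10^4
E = (5.993 × 10^4)^3.4965 = 5.070 × 10^16 J

E ≈ 5.07 × 10^16 J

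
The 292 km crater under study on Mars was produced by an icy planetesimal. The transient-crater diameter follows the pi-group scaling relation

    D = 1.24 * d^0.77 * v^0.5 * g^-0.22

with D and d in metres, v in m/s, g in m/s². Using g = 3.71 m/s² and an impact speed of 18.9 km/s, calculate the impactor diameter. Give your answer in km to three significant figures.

d ≈ 23.0 km

Rearranging for d: d = [D / (1.24 · 18900^0.5 · 3.71^-0.22)]^(1/0.77).
D = 292000 m.
18900^0.5 = 137.5
3.71^-0.22 = 0.7494
Denominator = 1.24 × 137.5 × 0.7494 = 127.8
D / 127.8 = 292000 / 127.8 = 2285
d = 2285^(1/0.77) = 2285^1.2987 = 23024 m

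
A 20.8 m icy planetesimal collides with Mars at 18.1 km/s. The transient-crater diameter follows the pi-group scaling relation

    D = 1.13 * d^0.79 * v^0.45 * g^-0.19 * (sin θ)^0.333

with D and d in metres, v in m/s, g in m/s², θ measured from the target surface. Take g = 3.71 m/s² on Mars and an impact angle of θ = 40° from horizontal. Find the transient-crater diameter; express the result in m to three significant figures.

D ≈ 689 m

In SI units: v = 18100 m/s.
d^0.79 = 20.8^0.79 = 11.00
v^0.45 = 18100^0.45 = 82.41
g^-0.19 = 3.71^-0.19 = 0.7795
(sin 40°)^0.333 = 0.6428^0.333 = 0.8632
D = 1.13 × 11.00 × 82.41 × 0.7795 × 0.8632 = 689.3 m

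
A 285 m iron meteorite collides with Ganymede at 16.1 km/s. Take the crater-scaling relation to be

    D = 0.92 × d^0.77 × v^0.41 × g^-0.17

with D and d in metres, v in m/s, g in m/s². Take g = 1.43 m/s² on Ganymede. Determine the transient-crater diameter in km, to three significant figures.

In SI units: v = 16100 m/s.
d^0.77 = 285^0.77 = 77.67
v^0.41 = 16100^0.41 = 53.06
g^-0.17 = 1.43^-0.17 = 0.9410
D = 0.92 × 77.67 × 53.06 × 0.9410 = 3568 m
   = 3.568 km

D ≈ 3.57 km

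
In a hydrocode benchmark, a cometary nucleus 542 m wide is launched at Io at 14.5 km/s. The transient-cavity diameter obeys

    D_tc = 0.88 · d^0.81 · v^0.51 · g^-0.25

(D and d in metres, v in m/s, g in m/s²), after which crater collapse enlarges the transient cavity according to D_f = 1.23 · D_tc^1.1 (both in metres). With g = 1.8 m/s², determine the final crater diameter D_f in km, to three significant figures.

D_f ≈ 53.6 km

v = 14500 m/s.
d^0.81 = 542^0.81 = 163.9
v^0.51 = 14500^0.51 = 132.5
g^-0.25 = 1.8^-0.25 = 0.8633
D_tc = 0.88 × 163.9 × 132.5 × 0.8633 = 16500 m
D_f = 1.23 × (16500)^1.1 = 53597 m
     = 53.60 km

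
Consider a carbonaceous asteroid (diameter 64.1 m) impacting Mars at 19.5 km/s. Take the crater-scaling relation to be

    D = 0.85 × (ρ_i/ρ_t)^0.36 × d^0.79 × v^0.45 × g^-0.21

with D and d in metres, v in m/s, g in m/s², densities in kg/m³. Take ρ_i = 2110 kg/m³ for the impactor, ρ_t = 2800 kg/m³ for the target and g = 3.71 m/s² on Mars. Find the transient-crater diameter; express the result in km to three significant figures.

In SI units: v = 19500 m/s.
(ρ_i/ρ_t)^0.36 = (2110/2800)^0.36 = 0.9032
d^0.79 = 64.1^0.79 = 26.76
v^0.45 = 19500^0.45 = 85.21
g^-0.21 = 3.71^-0.21 = 0.7593
D = 0.85 × 0.9032 × 26.76 × 85.21 × 0.7593 = 1329 m
   = 1.329 km

D ≈ 1.33 km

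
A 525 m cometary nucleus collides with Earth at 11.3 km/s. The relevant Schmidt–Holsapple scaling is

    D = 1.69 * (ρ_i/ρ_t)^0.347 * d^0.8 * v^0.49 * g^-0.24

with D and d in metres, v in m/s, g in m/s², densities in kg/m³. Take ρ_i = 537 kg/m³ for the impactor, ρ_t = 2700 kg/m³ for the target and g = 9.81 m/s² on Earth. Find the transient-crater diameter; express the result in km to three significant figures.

In SI units: v = 11300 m/s.
(ρ_i/ρ_t)^0.347 = (537/2700)^0.347 = 0.5710
d^0.8 = 525^0.8 = 150.0
v^0.49 = 11300^0.49 = 96.83
g^-0.24 = 9.81^-0.24 = 0.5781
D = 1.69 × 0.5710 × 150.0 × 96.83 × 0.5781 = 8103 m
   = 8.103 km

D ≈ 8.10 km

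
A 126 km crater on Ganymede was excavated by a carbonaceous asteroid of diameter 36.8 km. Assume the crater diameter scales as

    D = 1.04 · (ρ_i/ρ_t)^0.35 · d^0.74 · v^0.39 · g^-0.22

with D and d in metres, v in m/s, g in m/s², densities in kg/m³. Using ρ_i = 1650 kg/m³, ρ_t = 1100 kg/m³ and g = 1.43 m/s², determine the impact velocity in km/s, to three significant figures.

v ≈ 20.0 km/s

Rearranging for v: v = [D / (1.04 · (1650/1100)^0.35 · 36800^0.74 · 1.43^-0.22)]^(1/0.39).
D = 126000 m.
(1650/1100)^0.35 = 1.152
36800^0.74 = 2392
1.43^-0.22 = 0.9243
Denominator = 1.04 × 1.152 × 2392 × 0.9243 = 2649
D / 2649 = 126000 / 2649 = 47.57
v = 47.57^(1/0.39) = 47.57^2.5641 = 19992 m/s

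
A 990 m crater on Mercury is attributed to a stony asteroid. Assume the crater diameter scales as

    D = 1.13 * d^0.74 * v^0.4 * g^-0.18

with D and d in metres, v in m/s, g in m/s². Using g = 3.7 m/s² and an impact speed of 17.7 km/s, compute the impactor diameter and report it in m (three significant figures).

Rearranging for d: d = [D / (1.13 · 17700^0.4 · 3.7^-0.18)]^(1/0.74).
17700^0.4 = 50.03
3.7^-0.18 = 0.7902
Denominator = 1.13 × 50.03 × 0.7902 = 44.67
D / 44.67 = 990 / 44.67 = 22.16
d = 22.16^(1/0.74) = 22.16^1.3514 = 65.83 m

d ≈ 65.8 m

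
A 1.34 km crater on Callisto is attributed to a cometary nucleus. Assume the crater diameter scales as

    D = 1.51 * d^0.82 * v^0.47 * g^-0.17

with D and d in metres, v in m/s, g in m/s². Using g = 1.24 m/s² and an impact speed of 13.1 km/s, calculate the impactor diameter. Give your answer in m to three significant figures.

d ≈ 18.0 m

Rearranging for d: d = [D / (1.51 · 13100^0.47 · 1.24^-0.17)]^(1/0.82).
D = 1340 m.
13100^0.47 = 86.12
1.24^-0.17 = 0.9641
Denominator = 1.51 × 86.12 × 0.9641 = 125.4
D / 125.4 = 1340 / 125.4 = 10.69
d = 10.69^(1/0.82) = 10.69^1.2195 = 17.98 m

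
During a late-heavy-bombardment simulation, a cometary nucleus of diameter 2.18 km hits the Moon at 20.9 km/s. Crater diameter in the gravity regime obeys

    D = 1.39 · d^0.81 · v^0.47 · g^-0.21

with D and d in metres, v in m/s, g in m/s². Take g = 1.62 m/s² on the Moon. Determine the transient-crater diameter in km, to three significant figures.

D ≈ 68.2 km

In SI units: d = 2180 m, v = 20900 m/s.
d^0.81 = 2180^0.81 = 506.0
v^0.47 = 20900^0.47 = 107.3
g^-0.21 = 1.62^-0.21 = 0.9037
D = 1.39 × 506.0 × 107.3 × 0.9037 = 68201 m
   = 68.20 km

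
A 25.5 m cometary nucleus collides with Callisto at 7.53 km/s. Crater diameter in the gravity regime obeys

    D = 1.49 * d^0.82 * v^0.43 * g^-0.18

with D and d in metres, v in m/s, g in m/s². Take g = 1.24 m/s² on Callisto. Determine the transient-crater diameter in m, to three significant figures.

D ≈ 948 m

In SI units: v = 7530 m/s.
d^0.82 = 25.5^0.82 = 14.24
v^0.43 = 7530^0.43 = 46.45
g^-0.18 = 1.24^-0.18 = 0.9620
D = 1.49 × 14.24 × 46.45 × 0.9620 = 948.1 m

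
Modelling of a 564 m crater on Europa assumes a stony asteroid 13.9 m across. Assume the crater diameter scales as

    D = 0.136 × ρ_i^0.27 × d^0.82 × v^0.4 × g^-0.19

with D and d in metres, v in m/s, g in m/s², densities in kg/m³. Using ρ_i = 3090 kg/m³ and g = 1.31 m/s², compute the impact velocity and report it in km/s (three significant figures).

Rearranging for v: v = [D / (0.136 · 3090^0.27 · 13.9^0.82 · 1.31^-0.19)]^(1/0.4).
3090^0.27 = 8.756
13.9^0.82 = 8.655
1.31^-0.19 = 0.9500
Denominator = 0.136 × 8.756 × 8.655 × 0.9500 = 9.791
D / 9.791 = 564 / 9.791 = 57.60
v = 57.60^(1/0.4) = 57.60^2.5 = 25180 m/s

v ≈ 25.2 km/s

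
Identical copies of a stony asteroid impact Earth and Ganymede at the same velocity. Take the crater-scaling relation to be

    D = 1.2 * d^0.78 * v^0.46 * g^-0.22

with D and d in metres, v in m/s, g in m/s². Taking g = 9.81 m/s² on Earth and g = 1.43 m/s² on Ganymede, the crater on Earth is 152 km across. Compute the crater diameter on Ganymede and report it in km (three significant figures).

All impactor-dependent factors cancel in the ratio, leaving D_Ganymede/D_Earth = (g_Ganymede/g_Earth)^-0.22.
(1.43/9.81)^-0.22 = 0.1458^-0.22 = 1.527
D_Ganymede = 1.527 × 152 km = 232 km

D ≈ 232 km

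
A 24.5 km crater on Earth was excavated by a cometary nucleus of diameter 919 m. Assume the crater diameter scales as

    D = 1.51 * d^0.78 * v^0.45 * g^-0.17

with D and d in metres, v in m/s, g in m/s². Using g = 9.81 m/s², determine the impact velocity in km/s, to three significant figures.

v ≈ 39.3 km/s

Rearranging for v: v = [D / (1.51 · 919^0.78 · 9.81^-0.17)]^(1/0.45).
D = 24500 m.
919^0.78 = 204.8
9.81^-0.17 = 0.6783
Denominator = 1.51 × 204.8 × 0.6783 = 209.8
D / 209.8 = 24500 / 209.8 = 116.8
v = 116.8^(1/0.45) = 116.8^2.2222 = 39289 m/s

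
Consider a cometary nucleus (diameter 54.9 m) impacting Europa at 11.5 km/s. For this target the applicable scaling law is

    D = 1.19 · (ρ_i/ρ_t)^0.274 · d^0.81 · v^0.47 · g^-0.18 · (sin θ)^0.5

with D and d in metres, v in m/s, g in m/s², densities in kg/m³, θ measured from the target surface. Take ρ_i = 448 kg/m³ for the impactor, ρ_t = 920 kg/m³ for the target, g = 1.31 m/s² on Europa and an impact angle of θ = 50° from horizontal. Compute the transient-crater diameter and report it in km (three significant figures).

D ≈ 1.69 km

In SI units: v = 11500 m/s.
(ρ_i/ρ_t)^0.274 = (448/920)^0.274 = 0.8211
d^0.81 = 54.9^0.81 = 25.65
v^0.47 = 11500^0.47 = 81.01
g^-0.18 = 1.31^-0.18 = 0.9526
(sin 50°)^0.5 = 0.7660^0.5 = 0.8752
D = 1.19 × 0.8211 × 25.65 × 81.01 × 0.9526 × 0.8752 = 1693 m
   = 1.693 km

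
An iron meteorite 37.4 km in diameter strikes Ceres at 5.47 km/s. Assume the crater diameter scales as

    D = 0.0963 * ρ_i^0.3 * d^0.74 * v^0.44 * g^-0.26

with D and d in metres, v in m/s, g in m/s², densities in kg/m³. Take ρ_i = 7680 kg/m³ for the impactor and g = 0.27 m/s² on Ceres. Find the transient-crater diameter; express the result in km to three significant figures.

D ≈ 212 km

In SI units: d = 37400 m, v = 5470 m/s.
ρ_i^0.3 = 7680^0.3 = 14.64
d^0.74 = 37400^0.74 = 2421
v^0.44 = 5470^0.44 = 44.13
g^-0.26 = 0.27^-0.26 = 1.406
D = 0.0963 × 14.64 × 2421 × 44.13 × 1.406 = 2.118 × 10^5 m
   = 211.8 km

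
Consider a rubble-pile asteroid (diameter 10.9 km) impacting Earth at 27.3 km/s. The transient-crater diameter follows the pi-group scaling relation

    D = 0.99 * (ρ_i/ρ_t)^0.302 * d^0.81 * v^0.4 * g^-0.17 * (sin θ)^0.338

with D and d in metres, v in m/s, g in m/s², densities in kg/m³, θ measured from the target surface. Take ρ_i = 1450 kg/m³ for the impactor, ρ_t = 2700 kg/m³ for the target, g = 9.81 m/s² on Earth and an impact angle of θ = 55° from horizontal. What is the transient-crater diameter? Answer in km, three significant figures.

D ≈ 57.7 km

In SI units: d = 10900 m, v = 27300 m/s.
(ρ_i/ρ_t)^0.302 = (1450/2700)^0.302 = 0.8288
d^0.81 = 10900^0.81 = 1863
v^0.4 = 27300^0.4 = 59.49
g^-0.17 = 9.81^-0.17 = 0.6783
(sin 55°)^0.338 = 0.8192^0.338 = 0.9348
D = 0.99 × 0.8288 × 1863 × 59.49 × 0.6783 × 0.9348 = 57661 m
   = 57.66 km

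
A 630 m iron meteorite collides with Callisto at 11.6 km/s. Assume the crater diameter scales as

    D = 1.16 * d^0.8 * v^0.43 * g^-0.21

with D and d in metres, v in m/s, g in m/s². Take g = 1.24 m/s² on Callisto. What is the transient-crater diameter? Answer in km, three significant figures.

In SI units: v = 11600 m/s.
d^0.8 = 630^0.8 = 173.6
v^0.43 = 11600^0.43 = 55.94
g^-0.21 = 1.24^-0.21 = 0.9558
D = 1.16 × 173.6 × 55.94 × 0.9558 = 10767 m
   = 10.77 km

D ≈ 10.8 km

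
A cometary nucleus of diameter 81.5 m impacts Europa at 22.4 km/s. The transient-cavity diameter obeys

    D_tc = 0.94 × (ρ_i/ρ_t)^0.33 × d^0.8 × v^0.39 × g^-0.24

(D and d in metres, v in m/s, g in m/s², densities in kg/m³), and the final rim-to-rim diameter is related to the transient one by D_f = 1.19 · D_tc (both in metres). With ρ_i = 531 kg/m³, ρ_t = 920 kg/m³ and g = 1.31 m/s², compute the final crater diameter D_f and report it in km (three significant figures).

D_f ≈ 1.47 km

v = 22400 m/s.
(ρ_i/ρ_t)^0.33 = (531/920)^0.33 = 0.8341
d^0.8 = 81.5^0.8 = 33.80
v^0.39 = 22400^0.39 = 49.73
g^-0.24 = 1.31^-0.24 = 0.9372
D_tc = 0.94 × 0.8341 × 33.80 × 49.73 × 0.9372 = 1235 m
D_f = 1.19 × 1235 = 1470 m
     = 1.470 km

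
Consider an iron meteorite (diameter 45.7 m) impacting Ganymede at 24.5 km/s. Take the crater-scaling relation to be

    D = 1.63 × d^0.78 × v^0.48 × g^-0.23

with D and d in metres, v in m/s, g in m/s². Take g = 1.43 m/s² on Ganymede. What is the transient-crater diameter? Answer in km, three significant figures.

In SI units: v = 24500 m/s.
d^0.78 = 45.7^0.78 = 19.71
v^0.48 = 24500^0.48 = 127.9
g^-0.23 = 1.43^-0.23 = 0.9210
D = 1.63 × 19.71 × 127.9 × 0.9210 = 3784 m
   = 3.784 km

D ≈ 3.78 km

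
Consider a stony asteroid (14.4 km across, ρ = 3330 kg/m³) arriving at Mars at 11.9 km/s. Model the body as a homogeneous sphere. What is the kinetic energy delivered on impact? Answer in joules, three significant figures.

d = 14400 m; v = 11900 m/s.
Mass m = (π/6) ρ d³ = (π/6) × 3330 × (14400)³ = 5.206 × 10^15 kg
E = ½ m v² = 0.5 × 5.206 × 10^15 × (11900)² = 3.686 × 10^23 J

E ≈ 3.69 × 10^23 J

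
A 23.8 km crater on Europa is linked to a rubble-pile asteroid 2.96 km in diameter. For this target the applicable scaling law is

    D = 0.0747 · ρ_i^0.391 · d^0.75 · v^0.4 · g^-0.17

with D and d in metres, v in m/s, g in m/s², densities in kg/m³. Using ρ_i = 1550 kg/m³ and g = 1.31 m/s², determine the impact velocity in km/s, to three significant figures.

Rearranging for v: v = [D / (0.0747 · 1550^0.391 · 2960^0.75 · 1.31^-0.17)]^(1/0.4).
D = 23800 m.
1550^0.391 = 17.68
2960^0.75 = 401.3
1.31^-0.17 = 0.9551
Denominator = 0.0747 × 17.68 × 401.3 × 0.9551 = 506.2
D / 506.2 = 23800 / 506.2 = 47.02
v = 47.02^(1/0.4) = 47.02^2.5 = 15160 m/s

v ≈ 15.2 km/s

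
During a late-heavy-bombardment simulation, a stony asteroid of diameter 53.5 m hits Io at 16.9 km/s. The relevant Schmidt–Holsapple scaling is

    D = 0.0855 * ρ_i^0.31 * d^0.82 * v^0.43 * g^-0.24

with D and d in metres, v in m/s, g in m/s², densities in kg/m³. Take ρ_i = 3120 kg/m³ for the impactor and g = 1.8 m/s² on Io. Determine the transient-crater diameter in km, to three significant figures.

In SI units: v = 16900 m/s.
ρ_i^0.31 = 3120^0.31 = 12.11
d^0.82 = 53.5^0.82 = 26.14
v^0.43 = 16900^0.43 = 65.76
g^-0.24 = 1.8^-0.24 = 0.8684
D = 0.0855 × 12.11 × 26.14 × 65.76 × 0.8684 = 1546 m
   = 1.546 km

D ≈ 1.55 km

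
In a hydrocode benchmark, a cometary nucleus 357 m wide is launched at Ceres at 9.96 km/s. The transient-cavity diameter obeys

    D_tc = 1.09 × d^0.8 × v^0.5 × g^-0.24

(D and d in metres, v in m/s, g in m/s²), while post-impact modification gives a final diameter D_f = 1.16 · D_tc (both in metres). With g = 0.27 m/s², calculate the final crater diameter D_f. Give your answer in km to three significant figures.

D_f ≈ 19.0 km

v = 9960 m/s.
d^0.8 = 357^0.8 = 110.2
v^0.5 = 9960^0.5 = 99.80
g^-0.24 = 0.27^-0.24 = 1.369
D_tc = 1.09 × 110.2 × 99.80 × 1.369 = 16410 m
D_f = 1.16 × 16410 = 19036 m
     = 19.04 km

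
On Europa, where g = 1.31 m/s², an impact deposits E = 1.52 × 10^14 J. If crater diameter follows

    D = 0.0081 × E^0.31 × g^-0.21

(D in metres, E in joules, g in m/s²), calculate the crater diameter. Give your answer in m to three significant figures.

E^0.31 = (1.52 × 10^14)^0.31 = 2.491 × 10^4
g^-0.21 = 1.31^-0.21 = 0.9449
D = 0.0081 × 2.491 × 10^4 × 0.9449 = 190.7 m

D ≈ 191 m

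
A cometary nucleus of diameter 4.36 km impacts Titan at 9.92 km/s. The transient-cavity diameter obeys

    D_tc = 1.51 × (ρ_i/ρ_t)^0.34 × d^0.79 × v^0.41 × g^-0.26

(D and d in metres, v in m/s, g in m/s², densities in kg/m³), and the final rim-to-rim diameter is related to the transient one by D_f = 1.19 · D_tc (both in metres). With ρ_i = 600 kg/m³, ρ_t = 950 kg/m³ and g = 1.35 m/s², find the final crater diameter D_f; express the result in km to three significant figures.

D_f ≈ 46.4 km

In SI: d = 4360 m, v = 9920 m/s.
(ρ_i/ρ_t)^0.34 = (600/950)^0.34 = 0.8554
d^0.79 = 4360^0.79 = 750.2
v^0.41 = 9920^0.41 = 43.51
g^-0.26 = 1.35^-0.26 = 0.9249
D_tc = 1.51 × 0.8554 × 750.2 × 43.51 × 0.9249 = 38990 m
D_f = 1.19 × 38990 = 46398 m
     = 46.40 km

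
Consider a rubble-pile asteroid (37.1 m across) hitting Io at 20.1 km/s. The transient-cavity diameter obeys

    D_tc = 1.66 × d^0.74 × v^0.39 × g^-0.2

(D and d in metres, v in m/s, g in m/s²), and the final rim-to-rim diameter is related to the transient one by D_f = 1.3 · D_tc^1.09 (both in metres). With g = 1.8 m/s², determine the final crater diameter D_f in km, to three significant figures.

D_f ≈ 2.47 km

v = 20100 m/s.
d^0.74 = 37.1^0.74 = 14.50
v^0.39 = 20100^0.39 = 47.67
g^-0.2 = 1.8^-0.2 = 0.8891
D_tc = 1.66 × 14.50 × 47.67 × 0.8891 = 1020 m
D_f = 1.3 × (1020)^1.09 = 2474 m
     = 2.474 km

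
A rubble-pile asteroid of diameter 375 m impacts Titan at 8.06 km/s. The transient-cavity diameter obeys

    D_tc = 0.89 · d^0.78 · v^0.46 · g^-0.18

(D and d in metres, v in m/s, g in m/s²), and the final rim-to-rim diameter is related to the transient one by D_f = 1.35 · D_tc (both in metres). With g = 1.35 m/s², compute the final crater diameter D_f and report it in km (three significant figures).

v = 8060 m/s.
d^0.78 = 375^0.78 = 101.8
v^0.46 = 8060^0.46 = 62.65
g^-0.18 = 1.35^-0.18 = 0.9474
D_tc = 0.89 × 101.8 × 62.65 × 0.9474 = 5378 m
D_f = 1.35 × 5378 = 7260 m
     = 7.260 km

D_f ≈ 7.26 km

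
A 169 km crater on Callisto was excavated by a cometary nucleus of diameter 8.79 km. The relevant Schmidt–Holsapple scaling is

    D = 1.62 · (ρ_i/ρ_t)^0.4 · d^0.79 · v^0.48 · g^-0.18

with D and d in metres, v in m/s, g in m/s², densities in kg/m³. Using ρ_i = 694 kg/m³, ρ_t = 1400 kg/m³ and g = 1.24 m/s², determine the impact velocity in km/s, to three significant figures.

v ≈ 17.9 km/s

Rearranging for v: v = [D / (1.62 · (694/1400)^0.4 · 8790^0.79 · 1.24^-0.18)]^(1/0.48).
D = 169000 m.
(694/1400)^0.4 = 0.7553
8790^0.79 = 1305
1.24^-0.18 = 0.9620
Denominator = 1.62 × 0.7553 × 1305 × 0.9620 = 1536
D / 1536 = 169000 / 1536 = 110.0
v = 110.0^(1/0.48) = 110.0^2.0833 = 17899 m/s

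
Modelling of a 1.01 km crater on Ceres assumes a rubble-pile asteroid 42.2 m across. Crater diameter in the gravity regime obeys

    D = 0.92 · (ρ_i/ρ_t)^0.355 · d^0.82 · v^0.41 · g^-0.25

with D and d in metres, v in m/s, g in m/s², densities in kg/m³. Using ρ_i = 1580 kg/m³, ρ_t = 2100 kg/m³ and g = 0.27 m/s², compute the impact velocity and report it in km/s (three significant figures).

v ≈ 8.42 km/s

Rearranging for v: v = [D / (0.92 · (1580/2100)^0.355 · 42.2^0.82 · 0.27^-0.25)]^(1/0.41).
D = 1010 m.
(1580/2100)^0.355 = 0.9039
42.2^0.82 = 21.52
0.27^-0.25 = 1.387
Denominator = 0.92 × 0.9039 × 21.52 × 1.387 = 24.82
D / 24.82 = 1010 / 24.82 = 40.69
v = 40.69^(1/0.41) = 40.69^2.439 = 8424 m/s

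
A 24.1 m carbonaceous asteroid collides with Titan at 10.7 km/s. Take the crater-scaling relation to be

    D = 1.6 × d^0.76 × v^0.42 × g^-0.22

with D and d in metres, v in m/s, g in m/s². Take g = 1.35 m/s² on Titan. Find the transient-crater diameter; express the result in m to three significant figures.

In SI units: v = 10700 m/s.
d^0.76 = 24.1^0.76 = 11.23
v^0.42 = 10700^0.42 = 49.24
g^-0.22 = 1.35^-0.22 = 0.9361
D = 1.6 × 11.23 × 49.24 × 0.9361 = 828.2 m

D ≈ 828 m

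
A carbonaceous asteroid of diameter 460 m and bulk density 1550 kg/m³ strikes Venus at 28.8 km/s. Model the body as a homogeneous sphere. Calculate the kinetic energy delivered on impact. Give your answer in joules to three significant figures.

v = 28800 m/s.
Mass m = (π/6) ρ d³ = (π/6) × 1550 × (460)³ = 7.900 × 10^10 kg
E = ½ m v² = 0.5 × 7.900 × 10^10 × (28800)² = 3.276 × 10^19 J

E ≈ 3.28 × 10^19 J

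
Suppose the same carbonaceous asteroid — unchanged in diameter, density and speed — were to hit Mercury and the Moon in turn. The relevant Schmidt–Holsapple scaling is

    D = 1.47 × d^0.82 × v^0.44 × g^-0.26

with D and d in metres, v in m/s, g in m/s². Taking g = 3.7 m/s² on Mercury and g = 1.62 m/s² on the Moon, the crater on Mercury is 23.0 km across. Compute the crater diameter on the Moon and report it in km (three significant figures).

D ≈ 28.5 km

All impactor-dependent factors cancel in the ratio, leaving D_Moon/D_Mercury = (g_Moon/g_Mercury)^-0.26.
(1.62/3.7)^-0.26 = 0.4378^-0.26 = 1.240
D_Moon = 1.240 × 23.0 km = 28.5 km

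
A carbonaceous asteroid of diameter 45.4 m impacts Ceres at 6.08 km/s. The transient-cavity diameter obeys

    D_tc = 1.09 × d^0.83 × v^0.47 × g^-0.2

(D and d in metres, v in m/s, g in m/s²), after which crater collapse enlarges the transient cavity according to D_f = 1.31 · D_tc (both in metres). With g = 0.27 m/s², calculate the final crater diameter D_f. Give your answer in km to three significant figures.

v = 6080 m/s.
d^0.83 = 45.4^0.83 = 23.73
v^0.47 = 6080^0.47 = 60.04
g^-0.2 = 0.27^-0.2 = 1.299
D_tc = 1.09 × 23.73 × 60.04 × 1.299 = 2017 m
D_f = 1.31 × 2017 = 2642 m
     = 2.642 km

D_f ≈ 2.64 km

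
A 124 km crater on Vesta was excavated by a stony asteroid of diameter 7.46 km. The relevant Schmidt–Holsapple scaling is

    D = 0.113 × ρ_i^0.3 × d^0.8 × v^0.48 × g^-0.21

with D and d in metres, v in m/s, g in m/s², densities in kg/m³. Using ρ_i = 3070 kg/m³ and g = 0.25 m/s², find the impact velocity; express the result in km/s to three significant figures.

v ≈ 4.86 km/s

Rearranging for v: v = [D / (0.113 · 3070^0.3 · 7460^0.8 · 0.25^-0.21)]^(1/0.48).
D = 124000 m.
3070^0.3 = 11.12
7460^0.8 = 1254
0.25^-0.21 = 1.338
Denominator = 0.113 × 11.12 × 1254 × 1.338 = 2108
D / 2108 = 124000 / 2108 = 58.82
v = 58.82^(1/0.48) = 58.82^2.0833 = 4858 m/s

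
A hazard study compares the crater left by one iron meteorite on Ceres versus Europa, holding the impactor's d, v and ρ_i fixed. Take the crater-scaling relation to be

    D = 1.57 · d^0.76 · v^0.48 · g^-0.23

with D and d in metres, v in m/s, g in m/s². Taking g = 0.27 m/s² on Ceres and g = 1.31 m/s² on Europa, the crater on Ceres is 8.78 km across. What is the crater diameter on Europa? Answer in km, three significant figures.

All impactor-dependent factors cancel in the ratio, leaving D_Europa/D_Ceres = (g_Europa/g_Ceres)^-0.23.
(1.31/0.27)^-0.23 = 4.852^-0.23 = 0.6954
D_Europa = 0.6954 × 8.78 km = 6.11 km

D ≈ 6.11 km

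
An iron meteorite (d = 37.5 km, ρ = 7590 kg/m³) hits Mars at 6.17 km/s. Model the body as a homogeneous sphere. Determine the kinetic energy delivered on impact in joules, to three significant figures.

E ≈ 3.99 × 10^24 J

d = 37500 m; v = 6170 m/s.
Mass m = (π/6) ρ d³ = (π/6) × 7590 × (37500)³ = 2.096 × 10^17 kg
E = ½ m v² = 0.5 × 2.096 × 10^17 × (6170)² = 3.990 × 10^24 J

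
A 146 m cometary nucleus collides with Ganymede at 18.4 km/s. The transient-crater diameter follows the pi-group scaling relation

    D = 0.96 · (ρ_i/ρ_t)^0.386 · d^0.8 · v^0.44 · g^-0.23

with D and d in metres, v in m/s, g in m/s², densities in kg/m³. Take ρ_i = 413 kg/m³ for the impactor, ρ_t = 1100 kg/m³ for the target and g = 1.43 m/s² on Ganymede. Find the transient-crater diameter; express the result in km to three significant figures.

In SI units: v = 18400 m/s.
(ρ_i/ρ_t)^0.386 = (413/1100)^0.386 = 0.6851
d^0.8 = 146^0.8 = 53.89
v^0.44 = 18400^0.44 = 75.25
g^-0.23 = 1.43^-0.23 = 0.9210
D = 0.96 × 0.6851 × 53.89 × 75.25 × 0.9210 = 2456 m
   = 2.456 km

D ≈ 2.46 km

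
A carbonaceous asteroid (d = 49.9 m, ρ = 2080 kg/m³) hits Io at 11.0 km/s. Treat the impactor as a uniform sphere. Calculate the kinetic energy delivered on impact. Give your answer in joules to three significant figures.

v = 11000 m/s.
Mass m = (π/6) ρ d³ = (π/6) × 2080 × (49.9)³ = 1.353 × 10^8 kg
E = ½ m v² = 0.5 × 1.353 × 10^8 × (11000)² = 8.186 × 10^15 J

E ≈ 8.19 × 10^15 J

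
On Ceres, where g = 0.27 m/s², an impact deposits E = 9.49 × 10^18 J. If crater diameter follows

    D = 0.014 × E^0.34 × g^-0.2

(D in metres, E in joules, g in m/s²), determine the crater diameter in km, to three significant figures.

D ≈ 51.5 km

E^0.34 = (9.49 × 10^18)^0.34 = 2.833 × 10^6
g^-0.2 = 0.27^-0.2 = 1.299
D = 0.014 × 2.833 × 10^6 × 1.299 = 51521 m
   = 51.52 km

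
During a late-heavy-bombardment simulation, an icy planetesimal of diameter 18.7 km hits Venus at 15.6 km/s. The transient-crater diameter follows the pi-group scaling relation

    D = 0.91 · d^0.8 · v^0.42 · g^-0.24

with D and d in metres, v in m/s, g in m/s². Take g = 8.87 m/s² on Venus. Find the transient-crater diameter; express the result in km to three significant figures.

In SI units: d = 18700 m, v = 15600 m/s.
d^0.8 = 18700^0.8 = 2615
v^0.42 = 15600^0.42 = 57.69
g^-0.24 = 8.87^-0.24 = 0.5922
D = 0.91 × 2615 × 57.69 × 0.5922 = 81298 m
   = 81.30 km

D ≈ 81.3 km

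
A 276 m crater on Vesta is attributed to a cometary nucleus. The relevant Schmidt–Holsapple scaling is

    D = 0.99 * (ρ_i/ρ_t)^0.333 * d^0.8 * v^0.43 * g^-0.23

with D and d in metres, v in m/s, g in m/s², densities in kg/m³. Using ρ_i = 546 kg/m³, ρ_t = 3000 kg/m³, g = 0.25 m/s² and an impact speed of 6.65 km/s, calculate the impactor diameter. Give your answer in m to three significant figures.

d ≈ 13.7 m

Rearranging for d: d = [D / (0.99 · (546/3000)^0.333 · 6650^0.43 · 0.25^-0.23)]^(1/0.8).
(546/3000)^0.333 = 0.5670
6650^0.43 = 44.04
0.25^-0.23 = 1.376
Denominator = 0.99 × 0.5670 × 44.04 × 1.376 = 34.02
D / 34.02 = 276 / 34.02 = 8.113
d = 8.113^(1/0.8) = 8.113^1.25 = 13.69 m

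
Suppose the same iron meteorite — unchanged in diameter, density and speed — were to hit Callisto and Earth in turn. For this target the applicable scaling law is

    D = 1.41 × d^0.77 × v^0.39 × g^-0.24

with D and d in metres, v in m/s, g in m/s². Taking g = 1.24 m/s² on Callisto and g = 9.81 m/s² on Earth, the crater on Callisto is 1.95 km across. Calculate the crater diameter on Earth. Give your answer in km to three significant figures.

D ≈ 1.19 km

All impactor-dependent factors cancel in the ratio, leaving D_Earth/D_Callisto = (g_Earth/g_Callisto)^-0.24.
(9.81/1.24)^-0.24 = 7.911^-0.24 = 0.6087
D_Earth = 0.6087 × 1.95 km = 1.19 km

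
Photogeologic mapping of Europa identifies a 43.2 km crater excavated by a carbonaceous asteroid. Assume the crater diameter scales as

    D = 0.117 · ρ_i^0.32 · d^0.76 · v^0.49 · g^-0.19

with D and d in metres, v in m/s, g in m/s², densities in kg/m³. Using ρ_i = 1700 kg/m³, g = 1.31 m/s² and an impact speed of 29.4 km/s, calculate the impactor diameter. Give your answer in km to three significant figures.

d ≈ 1.30 km

Rearranging for d: d = [D / (0.117 · 1700^0.32 · 29400^0.49 · 1.31^-0.19)]^(1/0.76).
D = 43200 m.
1700^0.32 = 10.81
29400^0.49 = 154.7
1.31^-0.19 = 0.9500
Denominator = 0.117 × 10.81 × 154.7 × 0.9500 = 185.9
D / 185.9 = 43200 / 185.9 = 232.4
d = 232.4^(1/0.76) = 232.4^1.3158 = 1299 m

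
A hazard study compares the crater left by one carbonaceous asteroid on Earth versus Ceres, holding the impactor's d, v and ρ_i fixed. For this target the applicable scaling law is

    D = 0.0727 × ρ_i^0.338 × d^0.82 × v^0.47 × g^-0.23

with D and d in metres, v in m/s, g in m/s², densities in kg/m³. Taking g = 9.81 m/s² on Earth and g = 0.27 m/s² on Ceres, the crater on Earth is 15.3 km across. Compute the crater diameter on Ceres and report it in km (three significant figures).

D ≈ 35.0 km

All impactor-dependent factors cancel in the ratio, leaving D_Ceres/D_Earth = (g_Ceres/g_Earth)^-0.23.
(0.27/9.81)^-0.23 = 0.02752^-0.23 = 2.285
D_Ceres = 2.285 × 15.3 km = 35.0 km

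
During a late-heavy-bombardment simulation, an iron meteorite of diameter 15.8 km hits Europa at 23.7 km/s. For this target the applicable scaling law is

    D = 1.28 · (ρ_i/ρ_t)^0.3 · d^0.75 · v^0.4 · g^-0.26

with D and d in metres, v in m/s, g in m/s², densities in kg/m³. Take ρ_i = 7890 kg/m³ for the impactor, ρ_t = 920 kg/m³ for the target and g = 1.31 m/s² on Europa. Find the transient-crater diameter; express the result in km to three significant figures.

In SI units: d = 15800 m, v = 23700 m/s.
(ρ_i/ρ_t)^0.3 = (7890/920)^0.3 = 1.905
d^0.75 = 15800^0.75 = 1409
v^0.4 = 23700^0.4 = 56.22
g^-0.26 = 1.31^-0.26 = 0.9322
D = 1.28 × 1.905 × 1409 × 56.22 × 0.9322 = 1.801 × 10^5 m
   = 180.1 km

D ≈ 180 km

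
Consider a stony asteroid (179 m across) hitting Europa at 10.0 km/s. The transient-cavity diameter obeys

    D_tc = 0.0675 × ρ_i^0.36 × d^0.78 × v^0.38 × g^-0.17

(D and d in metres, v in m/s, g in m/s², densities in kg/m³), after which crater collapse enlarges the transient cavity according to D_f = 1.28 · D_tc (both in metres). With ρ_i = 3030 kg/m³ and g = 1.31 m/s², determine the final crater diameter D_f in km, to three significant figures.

D_f ≈ 2.80 km

v = 10000 m/s.
ρ_i^0.36 = 3030^0.36 = 17.92
d^0.78 = 179^0.78 = 57.18
v^0.38 = 10000^0.38 = 33.11
g^-0.17 = 1.31^-0.17 = 0.9551
D_tc = 0.0675 × 17.92 × 57.18 × 33.11 × 0.9551 = 2187 m
D_f = 1.28 × 2187 = 2799 m
     = 2.799 km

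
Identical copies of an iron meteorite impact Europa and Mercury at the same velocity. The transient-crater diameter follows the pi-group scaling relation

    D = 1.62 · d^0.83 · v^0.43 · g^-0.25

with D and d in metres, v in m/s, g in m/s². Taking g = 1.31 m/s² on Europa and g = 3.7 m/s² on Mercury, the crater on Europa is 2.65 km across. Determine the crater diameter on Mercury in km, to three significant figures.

All impactor-dependent factors cancel in the ratio, leaving D_Mercury/D_Europa = (g_Mercury/g_Europa)^-0.25.
(3.7/1.31)^-0.25 = 2.824^-0.25 = 0.7714
D_Mercury = 0.7714 × 2.65 km = 2.04 km

D ≈ 2.04 km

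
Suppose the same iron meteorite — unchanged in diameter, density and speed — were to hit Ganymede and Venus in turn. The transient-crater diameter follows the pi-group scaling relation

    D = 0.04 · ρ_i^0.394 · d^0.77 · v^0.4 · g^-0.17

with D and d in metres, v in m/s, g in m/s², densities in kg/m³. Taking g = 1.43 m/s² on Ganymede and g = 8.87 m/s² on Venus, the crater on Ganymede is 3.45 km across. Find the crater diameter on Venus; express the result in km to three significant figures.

D ≈ 2.53 km

All impactor-dependent factors cancel in the ratio, leaving D_Venus/D_Ganymede = (g_Venus/g_Ganymede)^-0.17.
(8.87/1.43)^-0.17 = 6.203^-0.17 = 0.7333
D_Venus = 0.7333 × 3.45 km = 2.53 km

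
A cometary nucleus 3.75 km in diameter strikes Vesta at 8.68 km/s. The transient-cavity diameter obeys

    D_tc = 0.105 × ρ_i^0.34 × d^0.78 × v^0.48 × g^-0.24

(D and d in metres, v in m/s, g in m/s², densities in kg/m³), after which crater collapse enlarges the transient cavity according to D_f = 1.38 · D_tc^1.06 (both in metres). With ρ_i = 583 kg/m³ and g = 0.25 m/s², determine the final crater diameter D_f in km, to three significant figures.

D_f ≈ 163 km

In SI: d = 3750 m, v = 8680 m/s.
ρ_i^0.34 = 583^0.34 = 8.716
d^0.78 = 3750^0.78 = 613.4
v^0.48 = 8680^0.48 = 77.71
g^-0.24 = 0.25^-0.24 = 1.395
D_tc = 0.105 × 8.716 × 613.4 × 77.71 × 1.395 = 60860 m
D_f = 1.38 × (60860)^1.06 = 1.627 × 10^5 m
     = 162.7 km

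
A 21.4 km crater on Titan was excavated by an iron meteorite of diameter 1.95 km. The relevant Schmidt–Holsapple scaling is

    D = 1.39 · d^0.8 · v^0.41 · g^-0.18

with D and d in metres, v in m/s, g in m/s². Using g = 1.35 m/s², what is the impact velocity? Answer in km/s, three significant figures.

v ≈ 7.09 km/s

Rearranging for v: v = [D / (1.39 · 1950^0.8 · 1.35^-0.18)]^(1/0.41).
D = 21400 m.
1950^0.8 = 428.6
1.35^-0.18 = 0.9474
Denominator = 1.39 × 428.6 × 0.9474 = 564.4
D / 564.4 = 21400 / 564.4 = 37.92
v = 37.92^(1/0.41) = 37.92^2.439 = 7093 m/s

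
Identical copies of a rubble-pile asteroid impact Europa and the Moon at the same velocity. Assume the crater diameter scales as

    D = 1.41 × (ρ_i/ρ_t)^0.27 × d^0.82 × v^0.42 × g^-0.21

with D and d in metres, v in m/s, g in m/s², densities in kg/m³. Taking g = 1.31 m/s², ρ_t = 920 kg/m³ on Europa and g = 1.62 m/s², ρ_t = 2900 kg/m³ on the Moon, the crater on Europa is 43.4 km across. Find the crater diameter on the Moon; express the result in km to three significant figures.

The impactor-only factors (d, v, ρ_i) cancel in the ratio, leaving D_Moon/D_Europa = (g_Moon/g_Europa)^-0.21 · (ρ_t,Europa/ρ_t,Moon)^0.27.
(1.62/1.31)^-0.21 = 1.237^-0.21 = 0.9563
(920/2900)^0.27 = 0.3172^0.27 = 0.7334
Ratio = 0.9563 × 0.7334 = 0.7014
D_Moon = 0.7014 × 43.4 km = 30.4 km

D ≈ 30.4 km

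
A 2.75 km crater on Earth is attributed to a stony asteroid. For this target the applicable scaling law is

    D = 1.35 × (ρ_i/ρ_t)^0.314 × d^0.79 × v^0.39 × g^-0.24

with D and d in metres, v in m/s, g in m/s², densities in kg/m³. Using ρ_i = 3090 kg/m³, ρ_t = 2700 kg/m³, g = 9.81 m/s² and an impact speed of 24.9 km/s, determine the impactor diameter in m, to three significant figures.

d ≈ 198 m

Rearranging for d: d = [D / (1.35 · (3090/2700)^0.314 · 24900^0.39 · 9.81^-0.24)]^(1/0.79).
D = 2750 m.
(3090/2700)^0.314 = 1.043
24900^0.39 = 51.82
9.81^-0.24 = 0.5781
Denominator = 1.35 × 1.043 × 51.82 × 0.5781 = 42.18
D / 42.18 = 2750 / 42.18 = 65.20
d = 65.20^(1/0.79) = 65.20^1.2658 = 197.9 m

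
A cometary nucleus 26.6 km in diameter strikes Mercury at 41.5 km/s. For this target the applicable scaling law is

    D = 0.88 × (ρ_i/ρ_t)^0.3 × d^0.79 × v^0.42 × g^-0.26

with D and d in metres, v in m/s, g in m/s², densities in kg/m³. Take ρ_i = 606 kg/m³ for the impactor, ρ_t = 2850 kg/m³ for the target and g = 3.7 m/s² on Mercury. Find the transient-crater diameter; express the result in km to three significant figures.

In SI units: d = 26600 m, v = 41500 m/s.
(ρ_i/ρ_t)^0.3 = (606/2850)^0.3 = 0.6285
d^0.79 = 26600^0.79 = 3131
v^0.42 = 41500^0.42 = 87.01
g^-0.26 = 3.7^-0.26 = 0.7117
D = 0.88 × 0.6285 × 3131 × 87.01 × 0.7117 = 1.072 × 10^5 m
   = 107.2 km

D ≈ 107 km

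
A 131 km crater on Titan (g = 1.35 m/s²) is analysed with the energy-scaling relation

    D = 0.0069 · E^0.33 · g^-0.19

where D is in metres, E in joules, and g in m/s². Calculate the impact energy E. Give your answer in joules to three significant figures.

Rearranging: E = [D / (0.0069 · g^-0.19)]^(1/0.33).
D = 131000 m.
g^-0.19 = 1.35^-0.19 = 0.9446
D / (0.0069 × 0.9446) = 131000 / (6.518 × 10^-3) = 2.010 × 10^7
E = (2.010 × 10^7)^3.0303 = 1.352 × 10^22 J

E ≈ 1.35 × 10^22 J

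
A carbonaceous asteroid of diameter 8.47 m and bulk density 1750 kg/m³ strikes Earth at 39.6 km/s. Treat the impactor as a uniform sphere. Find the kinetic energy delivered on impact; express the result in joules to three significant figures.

E ≈ 4.37 × 10^14 J

v = 39600 m/s.
Mass m = (π/6) ρ d³ = (π/6) × 1750 × (8.47)³ = 5.568 × 10^5 kg
E = ½ m v² = 0.5 × 5.568 × 10^5 × (39600)² = 4.366 × 10^14 J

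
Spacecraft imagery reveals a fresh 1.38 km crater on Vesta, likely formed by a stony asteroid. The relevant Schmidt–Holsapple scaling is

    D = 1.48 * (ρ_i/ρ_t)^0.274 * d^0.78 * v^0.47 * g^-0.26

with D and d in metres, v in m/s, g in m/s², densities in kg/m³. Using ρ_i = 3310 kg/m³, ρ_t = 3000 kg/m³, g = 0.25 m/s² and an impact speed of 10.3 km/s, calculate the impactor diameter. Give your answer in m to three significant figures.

Rearranging for d: d = [D / (1.48 · (3310/3000)^0.274 · 10300^0.47 · 0.25^-0.26)]^(1/0.78).
D = 1380 m.
(3310/3000)^0.274 = 1.027
10300^0.47 = 76.92
0.25^-0.26 = 1.434
Denominator = 1.48 × 1.027 × 76.92 × 1.434 = 167.7
D / 167.7 = 1380 / 167.7 = 8.229
d = 8.229^(1/0.78) = 8.229^1.2821 = 14.91 m

d ≈ 14.9 m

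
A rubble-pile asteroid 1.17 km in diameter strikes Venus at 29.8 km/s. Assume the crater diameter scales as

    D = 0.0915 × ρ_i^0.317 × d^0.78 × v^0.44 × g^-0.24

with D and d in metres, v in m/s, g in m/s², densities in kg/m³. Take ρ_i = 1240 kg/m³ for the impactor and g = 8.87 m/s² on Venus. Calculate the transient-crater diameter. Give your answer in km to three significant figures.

In SI units: d = 1170 m, v = 29800 m/s.
ρ_i^0.317 = 1240^0.317 = 9.563
d^0.78 = 1170^0.78 = 247.3
v^0.44 = 29800^0.44 = 93.04
g^-0.24 = 8.87^-0.24 = 0.5922
D = 0.0915 × 9.563 × 247.3 × 93.04 × 0.5922 = 11923 m
   = 11.92 km

D ≈ 11.9 km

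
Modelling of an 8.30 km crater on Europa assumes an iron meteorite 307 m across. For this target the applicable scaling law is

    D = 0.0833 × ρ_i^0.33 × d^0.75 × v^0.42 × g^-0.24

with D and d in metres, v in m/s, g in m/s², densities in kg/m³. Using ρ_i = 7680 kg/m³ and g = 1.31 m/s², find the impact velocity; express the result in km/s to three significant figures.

v ≈ 29.8 km/s

Rearranging for v: v = [D / (0.0833 · 7680^0.33 · 307^0.75 · 1.31^-0.24)]^(1/0.42).
D = 8300 m.
7680^0.33 = 19.15
307^0.75 = 73.34
1.31^-0.24 = 0.9372
Denominator = 0.0833 × 19.15 × 73.34 × 0.9372 = 109.6
D / 109.6 = 8300 / 109.6 = 75.73
v = 75.73^(1/0.42) = 75.73^2.381 = 29822 m/s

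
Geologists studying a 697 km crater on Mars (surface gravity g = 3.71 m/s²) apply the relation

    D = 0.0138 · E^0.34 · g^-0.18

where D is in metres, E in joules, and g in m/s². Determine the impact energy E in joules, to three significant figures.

E ≈ 9.09 × 10^22 J

Rearranging: E = [D / (0.0138 · g^-0.18)]^(1/0.34).
D = 697000 m.
g^-0.18 = 3.71^-0.18 = 0.7898
D / (0.0138 × 0.7898) = 697000 / (0.01090) = 6.394 × 10^7
E = (6.394 × 10^7)^2.9412 = 9.085 × 10^22 J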